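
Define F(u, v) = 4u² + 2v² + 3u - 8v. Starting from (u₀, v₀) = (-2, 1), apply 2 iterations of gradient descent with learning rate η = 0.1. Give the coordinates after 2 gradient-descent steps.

(-0.44, 1.64)

∇F = (8u + 3, 4v - 8)
Step 1: at (-2, 1), ∇F = (-13, -4) → (-2, 1) − 0.1·(-13, -4) = (-0.7, 1.4)
Step 2: at (-0.7, 1.4), ∇F = (-2.6, -2.4) → (-0.7, 1.4) − 0.1·(-2.6, -2.4) = (-0.44, 1.64)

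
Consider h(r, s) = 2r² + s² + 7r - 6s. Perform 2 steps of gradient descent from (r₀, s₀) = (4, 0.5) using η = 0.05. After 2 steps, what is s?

∇h = (4r + 7, 2s - 6)
(r₁, s₁) = (4, 0.5) − 0.05·(23, -5) = (2.85, 0.75)
(r₂, s₂) = (2.85, 0.75) − 0.05·(18.4, -4.5) = (1.93, 0.975)
s = 0.975

0.975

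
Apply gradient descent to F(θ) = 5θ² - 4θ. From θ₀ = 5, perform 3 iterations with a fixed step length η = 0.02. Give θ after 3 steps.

F′(θ) = 10θ - 4
θ₁ = 5 − 0.02·46 = 4.08
θ₂ = 4.08 − 0.02·36.8 = 3.344
θ₃ = 3.344 − 0.02·29.44 = 2.7552

2.7552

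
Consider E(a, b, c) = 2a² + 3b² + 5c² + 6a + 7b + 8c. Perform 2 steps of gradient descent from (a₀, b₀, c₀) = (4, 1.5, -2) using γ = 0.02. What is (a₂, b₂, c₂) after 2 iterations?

∇E = (4a + 6, 6b + 7, 10c + 8)
Step 1: at (4, 1.5, -2), ∇E = (22, 16, -12) → (4, 1.5, -2) − 0.02·(22, 16, -12) = (3.56, 1.18, -1.76)
Step 2: at (3.56, 1.18, -1.76), ∇E = (20.24, 14.08, -9.6) → (3.56, 1.18, -1.76) − 0.02·(20.24, 14.08, -9.6) = (3.1552, 0.8984, -1.568)

(3.1552, 0.8984, -1.568)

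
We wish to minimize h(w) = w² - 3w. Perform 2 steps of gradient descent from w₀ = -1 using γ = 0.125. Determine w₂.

h′(w) = 2w - 3
Step 1: h′(-1) = -5; w₁ = -1 − 0.125·(-5) = -0.375
Step 2: h′(-0.375) = -3.75; w₂ = -0.375 − 0.125·(-3.75) = 0.09375

0.09375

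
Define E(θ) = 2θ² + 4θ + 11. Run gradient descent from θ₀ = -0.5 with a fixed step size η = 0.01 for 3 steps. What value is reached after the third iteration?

E′(θ) = 4θ + 4
Step 1: E′(-0.5) = 2; θ₁ = -0.5 − 0.01·2 = -0.52
Step 2: E′(-0.52) = 1.92; θ₂ = -0.52 − 0.01·1.92 = -0.5392
Step 3: E′(-0.5392) = 1.8432; θ₃ = -0.5392 − 0.01·1.8432 = -0.557632

-0.557632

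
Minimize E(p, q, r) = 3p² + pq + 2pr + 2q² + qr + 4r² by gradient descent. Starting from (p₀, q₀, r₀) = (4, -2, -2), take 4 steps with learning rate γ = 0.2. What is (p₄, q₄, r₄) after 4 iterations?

(0, -0.0224, -0.0096)

∇E = (6p + q + 2r, p + 4q + r, 2p + q + 8r)
Step 1: at (4, -2, -2), ∇E = (18, -6, -10) → (4, -2, -2) − 0.2·(18, -6, -10) = (0.4, -0.8, 0)
Step 2: at (0.4, -0.8, 0), ∇E = (1.6, -2.8, 0) → (0.4, -0.8, 0) − 0.2·(1.6, -2.8, 0) = (0.08, -0.24, 0)
Step 3: at (0.08, -0.24, 0), ∇E = (0.24, -0.88, -0.08) → (0.08, -0.24, 0) − 0.2·(0.24, -0.88, -0.08) = (0.032, -0.064, 0.016)
Step 4: at (0.032, -0.064, 0.016), ∇E = (0.16, -0.208, 0.128) → (0.032, -0.064, 0.016) − 0.2·(0.16, -0.208, 0.128) = (0, -0.0224, -0.0096)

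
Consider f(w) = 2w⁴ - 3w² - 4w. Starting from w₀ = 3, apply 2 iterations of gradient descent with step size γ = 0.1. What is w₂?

f′(w) = 8w³ - 6w - 4
w₁ = 3 − 0.1·194 = -16.4
w₂ = -16.4 − 0.1·(-35193.152) = 3502.9152

3502.9152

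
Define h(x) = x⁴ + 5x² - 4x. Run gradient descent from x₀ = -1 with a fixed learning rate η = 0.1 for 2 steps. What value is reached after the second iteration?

h′(x) = 4x³ + 10x - 4
x₁ = -1 − 0.1·(-18) = 0.8
x₂ = 0.8 − 0.1·6.048 = 0.1952

0.1952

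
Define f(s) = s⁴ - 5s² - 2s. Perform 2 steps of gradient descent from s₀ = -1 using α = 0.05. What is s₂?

-1.3544

f′(s) = 4s³ - 10s - 2
s₁ = -1 − 0.05·4 = -1.2
s₂ = -1.2 − 0.05·3.088 = -1.3544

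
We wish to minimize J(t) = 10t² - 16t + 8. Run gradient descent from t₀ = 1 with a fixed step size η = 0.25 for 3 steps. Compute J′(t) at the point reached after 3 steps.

J′(t) = 20t - 16
Step 1: J′(1) = 4; t₁ = 1 − 0.25·4 = 0
Step 2: J′(0) = -16; t₂ = 0 − 0.25·(-16) = 4
Step 3: J′(4) = 64; t₃ = 4 − 0.25·64 = -12
J′(t) at (-12) = -256

-256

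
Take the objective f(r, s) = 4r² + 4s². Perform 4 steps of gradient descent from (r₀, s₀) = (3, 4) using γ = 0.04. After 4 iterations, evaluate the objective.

4.57163239653376

∇f = (8r, 8s)
Step 1: at (3, 4), ∇f = (24, 32) → (3, 4) − 0.04·(24, 32) = (2.04, 2.72)
Step 2: at (2.04, 2.72), ∇f = (16.32, 21.76) → (2.04, 2.72) − 0.04·(16.32, 21.76) = (1.3872, 1.8496)
Step 3: at (1.3872, 1.8496), ∇f = (11.0976, 14.7968) → (1.3872, 1.8496) − 0.04·(11.0976, 14.7968) = (0.943296, 1.257728)
Step 4: at (0.943296, 1.257728), ∇f = (7.546368, 10.061824) → (0.943296, 1.257728) − 0.04·(7.546368, 10.061824) = (0.64144128, 0.85525504)
f(0.64144128, 0.85525504) = 4.57163239653376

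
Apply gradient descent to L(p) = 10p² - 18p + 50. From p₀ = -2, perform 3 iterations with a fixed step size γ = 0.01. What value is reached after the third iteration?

L′(p) = 20p - 18
p₁ = -2 − 0.01·(-58) = -1.42
p₂ = -1.42 − 0.01·(-46.4) = -0.956
p₃ = -0.956 − 0.01·(-37.12) = -0.5848

-0.5848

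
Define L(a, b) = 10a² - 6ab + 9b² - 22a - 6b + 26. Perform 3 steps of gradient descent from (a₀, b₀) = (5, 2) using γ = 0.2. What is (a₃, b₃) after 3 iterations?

∇L = (20a - 6b - 22, -6a + 18b - 6)
(a₁, b₁) = (5, 2) − 0.2·(66, 0) = (-8.2, 2)
(a₂, b₂) = (-8.2, 2) − 0.2·(-198, 79.2) = (31.4, -13.84)
(a₃, b₃) = (31.4, -13.84) − 0.2·(689.04, -443.52) = (-106.408, 74.864)

(-106.408, 74.864)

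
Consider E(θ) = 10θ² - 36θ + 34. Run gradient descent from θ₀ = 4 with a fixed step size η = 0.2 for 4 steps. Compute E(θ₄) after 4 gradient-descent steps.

317554

E′(θ) = 20θ - 36
Step 1: E′(4) = 44; θ₁ = 4 − 0.2·44 = -4.8
Step 2: E′(-4.8) = -132; θ₂ = -4.8 − 0.2·(-132) = 21.6
Step 3: E′(21.6) = 396; θ₃ = 21.6 − 0.2·396 = -57.6
Step 4: E′(-57.6) = -1188; θ₄ = -57.6 − 0.2·(-1188) = 180
E(180) = 317554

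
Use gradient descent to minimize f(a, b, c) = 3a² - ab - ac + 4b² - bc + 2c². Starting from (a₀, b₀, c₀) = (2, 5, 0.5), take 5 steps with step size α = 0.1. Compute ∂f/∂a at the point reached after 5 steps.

0.588305

∇f = (6a - b - c, -a + 8b - c, -a - b + 4c)
Step 1: at (2, 5, 0.5), ∇f = (6.5, 37.5, -5) → (2, 5, 0.5) − 0.1·(6.5, 37.5, -5) = (1.35, 1.25, 1)
Step 2: at (1.35, 1.25, 1), ∇f = (5.85, 7.65, 1.4) → (1.35, 1.25, 1) − 0.1·(5.85, 7.65, 1.4) = (0.765, 0.485, 0.86)
Step 3: at (0.765, 0.485, 0.86), ∇f = (3.245, 2.255, 2.19) → (0.765, 0.485, 0.86) − 0.1·(3.245, 2.255, 2.19) = (0.4405, 0.2595, 0.641)
Step 4: at (0.4405, 0.2595, 0.641), ∇f = (1.7425, 0.9945, 1.864) → (0.4405, 0.2595, 0.641) − 0.1·(1.7425, 0.9945, 1.864) = (0.26625, 0.16005, 0.4546)
Step 5: at (0.26625, 0.16005, 0.4546), ∇f = (0.98285, 0.55955, 1.3921) → (0.26625, 0.16005, 0.4546) − 0.1·(0.98285, 0.55955, 1.3921) = (0.167965, 0.104095, 0.31539)
∂f/∂a at (0.167965, 0.104095, 0.31539) = 0.588305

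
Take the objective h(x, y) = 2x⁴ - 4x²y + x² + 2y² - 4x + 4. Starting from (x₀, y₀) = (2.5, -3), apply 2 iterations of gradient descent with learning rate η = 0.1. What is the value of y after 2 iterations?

104.104

∇h = (8x³ - 8xy + 2x - 4, -4x² + 4y)
Step 1: at (2.5, -3), ∇h = (186, -37) → (2.5, -3) − 0.1·(186, -37) = (-16.1, 0.7)
Step 2: at (-16.1, 0.7), ∇h = (-33332.288, -1034.04) → (-16.1, 0.7) − 0.1·(-33332.288, -1034.04) = (3317.1288, 104.104)
y = 104.104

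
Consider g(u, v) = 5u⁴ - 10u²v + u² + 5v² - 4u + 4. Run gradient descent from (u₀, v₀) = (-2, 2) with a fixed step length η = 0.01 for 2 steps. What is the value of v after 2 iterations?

2.10544

∇g = (20u³ - 20uv + 2u - 4, -10u² + 10v)
(u₁, v₁) = (-2, 2) − 0.01·(-88, -20) = (-1.12, 2.2)
(u₂, v₂) = (-1.12, 2.2) − 0.01·(14.94144, 9.456) = (-1.2694144, 2.10544)
v = 2.10544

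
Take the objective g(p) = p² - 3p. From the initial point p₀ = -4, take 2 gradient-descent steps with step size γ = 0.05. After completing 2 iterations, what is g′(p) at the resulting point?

-8.91

g′(p) = 2p - 3
Step 1: g′(-4) = -11; p₁ = -4 − 0.05·(-11) = -3.45
Step 2: g′(-3.45) = -9.9; p₂ = -3.45 − 0.05·(-9.9) = -2.955
g′(p) at (-2.955) = -8.91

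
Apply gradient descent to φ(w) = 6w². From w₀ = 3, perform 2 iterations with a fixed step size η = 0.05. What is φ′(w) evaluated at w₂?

φ′(w) = 12w
w₁ = 3 − 0.05·36 = 1.2
w₂ = 1.2 − 0.05·14.4 = 0.48
φ′(w) at (0.48) = 5.76

5.76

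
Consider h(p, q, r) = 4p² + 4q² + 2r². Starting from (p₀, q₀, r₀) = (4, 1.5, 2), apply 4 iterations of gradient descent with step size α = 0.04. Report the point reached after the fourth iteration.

∇h = (8p, 8q, 4r)
Step 1: at (4, 1.5, 2), ∇h = (32, 12, 8) → (4, 1.5, 2) − 0.04·(32, 12, 8) = (2.72, 1.02, 1.68)
Step 2: at (2.72, 1.02, 1.68), ∇h = (21.76, 8.16, 6.72) → (2.72, 1.02, 1.68) − 0.04·(21.76, 8.16, 6.72) = (1.8496, 0.6936, 1.4112)
Step 3: at (1.8496, 0.6936, 1.4112), ∇h = (14.7968, 5.5488, 5.6448) → (1.8496, 0.6936, 1.4112) − 0.04·(14.7968, 5.5488, 5.6448) = (1.257728, 0.471648, 1.185408)
Step 4: at (1.257728, 0.471648, 1.185408), ∇h = (10.061824, 3.773184, 4.741632) → (1.257728, 0.471648, 1.185408) − 0.04·(10.061824, 3.773184, 4.741632) = (0.85525504, 0.32072064, 0.99574272)

(0.85525504, 0.32072064, 0.99574272)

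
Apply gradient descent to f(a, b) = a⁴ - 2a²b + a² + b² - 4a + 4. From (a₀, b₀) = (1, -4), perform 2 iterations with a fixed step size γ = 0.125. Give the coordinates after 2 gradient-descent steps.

∇f = (4a³ - 4ab + 2a - 4, -2a² + 2b)
(a₁, b₁) = (1, -4) − 0.125·(18, -10) = (-1.25, -2.75)
(a₂, b₂) = (-1.25, -2.75) − 0.125·(-28.0625, -8.625) = (2.2578125, -1.671875)

(2.2578125, -1.671875)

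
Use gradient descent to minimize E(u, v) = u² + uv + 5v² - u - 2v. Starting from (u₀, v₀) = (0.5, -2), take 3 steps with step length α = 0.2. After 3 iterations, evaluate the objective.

26.261952

∇E = (2u + v - 1, u + 10v - 2)
Step 1: at (0.5, -2), ∇E = (-2, -21.5) → (0.5, -2) − 0.2·(-2, -21.5) = (0.9, 2.3)
Step 2: at (0.9, 2.3), ∇E = (3.1, 21.9) → (0.9, 2.3) − 0.2·(3.1, 21.9) = (0.28, -2.08)
Step 3: at (0.28, -2.08), ∇E = (-2.52, -22.52) → (0.28, -2.08) − 0.2·(-2.52, -22.52) = (0.784, 2.424)
E(0.784, 2.424) = 26.261952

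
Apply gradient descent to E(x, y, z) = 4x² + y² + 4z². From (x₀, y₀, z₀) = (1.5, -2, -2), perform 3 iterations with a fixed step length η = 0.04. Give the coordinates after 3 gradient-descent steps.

∇E = (8x, 2y, 8z)
Step 1: at (1.5, -2, -2), ∇E = (12, -4, -16) → (1.5, -2, -2) − 0.04·(12, -4, -16) = (1.02, -1.84, -1.36)
Step 2: at (1.02, -1.84, -1.36), ∇E = (8.16, -3.68, -10.88) → (1.02, -1.84, -1.36) − 0.04·(8.16, -3.68, -10.88) = (0.6936, -1.6928, -0.9248)
Step 3: at (0.6936, -1.6928, -0.9248), ∇E = (5.5488, -3.3856, -7.3984) → (0.6936, -1.6928, -0.9248) − 0.04·(5.5488, -3.3856, -7.3984) = (0.471648, -1.557376, -0.628864)

(0.471648, -1.557376, -0.628864)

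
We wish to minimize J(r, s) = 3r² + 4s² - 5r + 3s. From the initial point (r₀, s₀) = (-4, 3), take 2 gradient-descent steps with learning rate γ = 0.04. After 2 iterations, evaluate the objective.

∇J = (6r - 5, 8s + 3)
Step 1: at (-4, 3), ∇J = (-29, 27) → (-4, 3) − 0.04·(-29, 27) = (-2.84, 1.92)
Step 2: at (-2.84, 1.92), ∇J = (-22.04, 18.36) → (-2.84, 1.92) − 0.04·(-22.04, 18.36) = (-1.9584, 1.1856)
J(-1.9584, 1.1856) = 30.47738112

30.47738112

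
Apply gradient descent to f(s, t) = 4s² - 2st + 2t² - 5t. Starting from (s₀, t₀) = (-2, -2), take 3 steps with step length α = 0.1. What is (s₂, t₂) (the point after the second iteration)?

∇f = (8s - 2t, -2s + 4t - 5)
Step 1: at (-2, -2), ∇f = (-12, -9) → (-2, -2) − 0.1·(-12, -9) = (-0.8, -1.1)
Step 2: at (-0.8, -1.1), ∇f = (-4.2, -7.8) → (-0.8, -1.1) − 0.1·(-4.2, -7.8) = (-0.38, -0.32)

(-0.38, -0.32)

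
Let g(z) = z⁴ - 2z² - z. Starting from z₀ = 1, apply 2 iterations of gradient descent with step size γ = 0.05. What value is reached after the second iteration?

1.078475

g′(z) = 4z³ - 4z - 1
Step 1: g′(1) = -1; z₁ = 1 − 0.05·(-1) = 1.05
Step 2: g′(1.05) = -0.5695; z₂ = 1.05 − 0.05·(-0.5695) = 1.078475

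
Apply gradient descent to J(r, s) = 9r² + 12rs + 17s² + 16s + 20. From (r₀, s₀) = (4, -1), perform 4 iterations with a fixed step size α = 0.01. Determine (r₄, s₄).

(2.2943968, -1.4301544)

∇J = (18r + 12s, 12r + 34s + 16)
(r₁, s₁) = (4, -1) − 0.01·(60, 30) = (3.4, -1.3)
(r₂, s₂) = (3.4, -1.3) − 0.01·(45.6, 12.6) = (2.944, -1.426)
(r₃, s₃) = (2.944, -1.426) − 0.01·(35.88, 2.844) = (2.5852, -1.45444)
(r₄, s₄) = (2.5852, -1.45444) − 0.01·(29.08032, -2.42856) = (2.2943968, -1.4301544)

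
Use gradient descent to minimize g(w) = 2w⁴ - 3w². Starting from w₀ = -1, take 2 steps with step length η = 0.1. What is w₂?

-0.8704

g′(w) = 8w³ - 6w
w₁ = -1 − 0.1·(-2) = -0.8
w₂ = -0.8 − 0.1·0.704 = -0.8704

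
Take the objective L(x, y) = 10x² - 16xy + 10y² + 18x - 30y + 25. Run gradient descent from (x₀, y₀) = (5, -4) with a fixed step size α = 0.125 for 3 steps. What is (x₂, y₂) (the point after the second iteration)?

(63.875, -61.375)

∇L = (20x - 16y + 18, -16x + 20y - 30)
Step 1: at (5, -4), ∇L = (182, -190) → (5, -4) − 0.125·(182, -190) = (-17.75, 19.75)
Step 2: at (-17.75, 19.75), ∇L = (-653, 649) → (-17.75, 19.75) − 0.125·(-653, 649) = (63.875, -61.375)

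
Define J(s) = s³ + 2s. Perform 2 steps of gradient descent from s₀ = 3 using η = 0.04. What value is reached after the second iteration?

1.353728

J′(s) = 3s² + 2
Step 1: J′(3) = 29; s₁ = 3 − 0.04·29 = 1.84
Step 2: J′(1.84) = 12.1568; s₂ = 1.84 − 0.04·12.1568 = 1.353728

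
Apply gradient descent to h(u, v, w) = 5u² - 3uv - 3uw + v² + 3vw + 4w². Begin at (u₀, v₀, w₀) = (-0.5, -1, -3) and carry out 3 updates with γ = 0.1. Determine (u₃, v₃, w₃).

(-0.21, -0.1265, -0.0525)

∇h = (10u - 3v - 3w, -3u + 2v + 3w, -3u + 3v + 8w)
(u₁, v₁, w₁) = (-0.5, -1, -3) − 0.1·(7, -9.5, -25.5) = (-1.2, -0.05, -0.45)
(u₂, v₂, w₂) = (-1.2, -0.05, -0.45) − 0.1·(-10.5, 2.15, -0.15) = (-0.15, -0.265, -0.435)
(u₃, v₃, w₃) = (-0.15, -0.265, -0.435) − 0.1·(0.6, -1.385, -3.825) = (-0.21, -0.1265, -0.0525)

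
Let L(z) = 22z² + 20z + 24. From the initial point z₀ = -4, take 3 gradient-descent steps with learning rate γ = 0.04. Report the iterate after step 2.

-2.5024

L′(z) = 44z + 20
z₁ = -4 − 0.04·(-156) = 2.24
z₂ = 2.24 − 0.04·118.56 = -2.5024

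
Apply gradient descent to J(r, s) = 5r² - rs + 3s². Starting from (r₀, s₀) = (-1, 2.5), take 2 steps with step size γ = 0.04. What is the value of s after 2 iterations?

∇J = (10r - s, -r + 6s)
Step 1: at (-1, 2.5), ∇J = (-12.5, 16) → (-1, 2.5) − 0.04·(-12.5, 16) = (-0.5, 1.86)
Step 2: at (-0.5, 1.86), ∇J = (-6.86, 11.66) → (-0.5, 1.86) − 0.04·(-6.86, 11.66) = (-0.2256, 1.3936)
s = 1.3936

1.3936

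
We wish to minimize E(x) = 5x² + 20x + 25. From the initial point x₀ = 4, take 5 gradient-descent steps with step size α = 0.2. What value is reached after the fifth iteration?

-8

E′(x) = 10x + 20
Step 1: E′(4) = 60; x₁ = 4 − 0.2·60 = -8
Step 2: E′(-8) = -60; x₂ = -8 − 0.2·(-60) = 4
Step 3: E′(4) = 60; x₃ = 4 − 0.2·60 = -8
Step 4: E′(-8) = -60; x₄ = -8 − 0.2·(-60) = 4
Step 5: E′(4) = 60; x₅ = 4 − 0.2·60 = -8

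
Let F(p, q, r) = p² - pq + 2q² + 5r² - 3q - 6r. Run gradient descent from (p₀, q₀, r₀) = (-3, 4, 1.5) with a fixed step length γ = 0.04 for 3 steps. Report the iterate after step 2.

(-2.2576, 2.8384, 0.924)

∇F = (2p - q, -p + 4q - 3, 10r - 6)
Step 1: at (-3, 4, 1.5), ∇F = (-10, 16, 9) → (-3, 4, 1.5) − 0.04·(-10, 16, 9) = (-2.6, 3.36, 1.14)
Step 2: at (-2.6, 3.36, 1.14), ∇F = (-8.56, 13.04, 5.4) → (-2.6, 3.36, 1.14) − 0.04·(-8.56, 13.04, 5.4) = (-2.2576, 2.8384, 0.924)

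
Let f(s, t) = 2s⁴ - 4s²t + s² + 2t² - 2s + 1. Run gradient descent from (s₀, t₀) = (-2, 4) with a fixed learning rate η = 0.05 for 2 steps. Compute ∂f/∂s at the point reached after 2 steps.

∇f = (8s³ - 8st + 2s - 2, -4s² + 4t)
(s₁, t₁) = (-2, 4) − 0.05·(-6, 0) = (-1.7, 4)
(s₂, t₂) = (-1.7, 4) − 0.05·(9.696, 4.44) = (-2.1848, 3.778)
∂f/∂s at (-2.1848, 3.778) = -23.766743617536

-23.766743617536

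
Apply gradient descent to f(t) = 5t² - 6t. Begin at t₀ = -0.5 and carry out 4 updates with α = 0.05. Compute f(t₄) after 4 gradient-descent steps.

f′(t) = 10t - 6
Step 1: f′(-0.5) = -11; t₁ = -0.5 − 0.05·(-11) = 0.05
Step 2: f′(0.05) = -5.5; t₂ = 0.05 − 0.05·(-5.5) = 0.325
Step 3: f′(0.325) = -2.75; t₃ = 0.325 − 0.05·(-2.75) = 0.4625
Step 4: f′(0.4625) = -1.375; t₄ = 0.4625 − 0.05·(-1.375) = 0.53125
f(0.53125) = -1.7763671875

-1.7763671875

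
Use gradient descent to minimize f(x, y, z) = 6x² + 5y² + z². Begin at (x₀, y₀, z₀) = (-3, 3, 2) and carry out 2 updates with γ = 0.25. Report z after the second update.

0.5

∇f = (12x, 10y, 2z)
Step 1: at (-3, 3, 2), ∇f = (-36, 30, 4) → (-3, 3, 2) − 0.25·(-36, 30, 4) = (6, -4.5, 1)
Step 2: at (6, -4.5, 1), ∇f = (72, -45, 2) → (6, -4.5, 1) − 0.25·(72, -45, 2) = (-12, 6.75, 0.5)
z = 0.5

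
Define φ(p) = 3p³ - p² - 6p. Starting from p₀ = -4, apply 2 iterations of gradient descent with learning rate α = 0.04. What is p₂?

φ′(p) = 9p² - 2p - 6
Step 1: φ′(-4) = 146; p₁ = -4 − 0.04·146 = -9.84
Step 2: φ′(-9.84) = 885.1104; p₂ = -9.84 − 0.04·885.1104 = -45.244416

-45.244416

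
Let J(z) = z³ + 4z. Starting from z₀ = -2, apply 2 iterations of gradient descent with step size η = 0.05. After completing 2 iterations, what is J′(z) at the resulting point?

56.316928

J′(z) = 3z² + 4
Step 1: J′(-2) = 16; z₁ = -2 − 0.05·16 = -2.8
Step 2: J′(-2.8) = 27.52; z₂ = -2.8 − 0.05·27.52 = -4.176
J′(z) at (-4.176) = 56.316928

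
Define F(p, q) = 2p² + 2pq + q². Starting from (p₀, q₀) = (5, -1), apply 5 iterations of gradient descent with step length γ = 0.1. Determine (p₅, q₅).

(1.3072, -1.94112)

∇F = (4p + 2q, 2p + 2q)
Step 1: at (5, -1), ∇F = (18, 8) → (5, -1) − 0.1·(18, 8) = (3.2, -1.8)
Step 2: at (3.2, -1.8), ∇F = (9.2, 2.8) → (3.2, -1.8) − 0.1·(9.2, 2.8) = (2.28, -2.08)
Step 3: at (2.28, -2.08), ∇F = (4.96, 0.4) → (2.28, -2.08) − 0.1·(4.96, 0.4) = (1.784, -2.12)
Step 4: at (1.784, -2.12), ∇F = (2.896, -0.672) → (1.784, -2.12) − 0.1·(2.896, -0.672) = (1.4944, -2.0528)
Step 5: at (1.4944, -2.0528), ∇F = (1.872, -1.1168) → (1.4944, -2.0528) − 0.1·(1.872, -1.1168) = (1.3072, -1.94112)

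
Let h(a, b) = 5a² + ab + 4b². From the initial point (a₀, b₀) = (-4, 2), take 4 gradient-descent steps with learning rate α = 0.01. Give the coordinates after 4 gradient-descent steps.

(-2.68667324, 1.55438746)

∇h = (10a + b, a + 8b)
Step 1: at (-4, 2), ∇h = (-38, 12) → (-4, 2) − 0.01·(-38, 12) = (-3.62, 1.88)
Step 2: at (-3.62, 1.88), ∇h = (-34.32, 11.42) → (-3.62, 1.88) − 0.01·(-34.32, 11.42) = (-3.2768, 1.7658)
Step 3: at (-3.2768, 1.7658), ∇h = (-31.0022, 10.8496) → (-3.2768, 1.7658) − 0.01·(-31.0022, 10.8496) = (-2.966778, 1.657304)
Step 4: at (-2.966778, 1.657304), ∇h = (-28.010476, 10.291654) → (-2.966778, 1.657304) − 0.01·(-28.010476, 10.291654) = (-2.68667324, 1.55438746)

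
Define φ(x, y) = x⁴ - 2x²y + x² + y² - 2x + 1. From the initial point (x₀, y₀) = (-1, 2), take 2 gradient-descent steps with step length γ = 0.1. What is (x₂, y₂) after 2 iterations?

∇φ = (4x³ - 4xy + 2x - 2, -2x² + 2y)
(x₁, y₁) = (-1, 2) − 0.1·(0, 2) = (-1, 1.8)
(x₂, y₂) = (-1, 1.8) − 0.1·(-0.8, 1.6) = (-0.92, 1.64)

(-0.92, 1.64)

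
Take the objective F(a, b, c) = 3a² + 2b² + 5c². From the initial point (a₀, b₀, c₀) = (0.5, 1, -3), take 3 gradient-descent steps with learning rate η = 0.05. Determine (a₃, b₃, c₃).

∇F = (6a, 4b, 10c)
(a₁, b₁, c₁) = (0.5, 1, -3) − 0.05·(3, 4, -30) = (0.35, 0.8, -1.5)
(a₂, b₂, c₂) = (0.35, 0.8, -1.5) − 0.05·(2.1, 3.2, -15) = (0.245, 0.64, -0.75)
(a₃, b₃, c₃) = (0.245, 0.64, -0.75) − 0.05·(1.47, 2.56, -7.5) = (0.1715, 0.512, -0.375)

(0.1715, 0.512, -0.375)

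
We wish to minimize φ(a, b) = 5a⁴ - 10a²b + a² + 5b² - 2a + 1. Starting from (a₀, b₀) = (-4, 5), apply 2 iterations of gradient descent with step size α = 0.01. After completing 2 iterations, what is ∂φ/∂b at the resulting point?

-1541.5680804

∇φ = (20a³ - 20ab + 2a - 2, -10a² + 10b)
(a₁, b₁) = (-4, 5) − 0.01·(-890, -110) = (4.9, 6.1)
(a₂, b₂) = (4.9, 6.1) − 0.01·(1762.98, -179.1) = (-12.7298, 7.891)
∂φ/∂b at (-12.7298, 7.891) = -1541.5680804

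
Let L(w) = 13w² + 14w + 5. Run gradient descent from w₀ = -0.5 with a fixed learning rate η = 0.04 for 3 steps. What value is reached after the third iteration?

L′(w) = 26w + 14
w₁ = -0.5 − 0.04·1 = -0.54
w₂ = -0.54 − 0.04·(-0.04) = -0.5384
w₃ = -0.5384 − 0.04·0.0016 = -0.538464

-0.538464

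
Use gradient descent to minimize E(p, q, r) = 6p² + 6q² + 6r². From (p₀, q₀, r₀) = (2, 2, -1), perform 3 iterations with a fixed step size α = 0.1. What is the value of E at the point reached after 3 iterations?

0.003456

∇E = (12p, 12q, 12r)
Step 1: at (2, 2, -1), ∇E = (24, 24, -12) → (2, 2, -1) − 0.1·(24, 24, -12) = (-0.4, -0.4, 0.2)
Step 2: at (-0.4, -0.4, 0.2), ∇E = (-4.8, -4.8, 2.4) → (-0.4, -0.4, 0.2) − 0.1·(-4.8, -4.8, 2.4) = (0.08, 0.08, -0.04)
Step 3: at (0.08, 0.08, -0.04), ∇E = (0.96, 0.96, -0.48) → (0.08, 0.08, -0.04) − 0.1·(0.96, 0.96, -0.48) = (-0.016, -0.016, 0.008)
E(-0.016, -0.016, 0.008) = 0.003456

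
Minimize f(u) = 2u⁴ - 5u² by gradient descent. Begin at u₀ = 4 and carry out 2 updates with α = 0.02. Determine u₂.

f′(u) = 8u³ - 10u
u₁ = 4 − 0.02·472 = -5.44
u₂ = -5.44 − 0.02·(-1233.513472) = 19.23026944

19.23026944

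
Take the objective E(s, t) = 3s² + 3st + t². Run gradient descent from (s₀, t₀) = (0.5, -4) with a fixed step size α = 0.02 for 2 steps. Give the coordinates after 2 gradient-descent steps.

(0.8306, -3.756)

∇E = (6s + 3t, 3s + 2t)
Step 1: at (0.5, -4), ∇E = (-9, -6.5) → (0.5, -4) − 0.02·(-9, -6.5) = (0.68, -3.87)
Step 2: at (0.68, -3.87), ∇E = (-7.53, -5.7) → (0.68, -3.87) − 0.02·(-7.53, -5.7) = (0.8306, -3.756)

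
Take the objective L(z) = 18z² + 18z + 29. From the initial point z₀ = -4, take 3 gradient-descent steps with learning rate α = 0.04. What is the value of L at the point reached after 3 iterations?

26.100017205248

L′(z) = 36z + 18
Step 1: L′(-4) = -126; z₁ = -4 − 0.04·(-126) = 1.04
Step 2: L′(1.04) = 55.44; z₂ = 1.04 − 0.04·55.44 = -1.1776
Step 3: L′(-1.1776) = -24.3936; z₃ = -1.1776 − 0.04·(-24.3936) = -0.201856
L(-0.201856) = 26.100017205248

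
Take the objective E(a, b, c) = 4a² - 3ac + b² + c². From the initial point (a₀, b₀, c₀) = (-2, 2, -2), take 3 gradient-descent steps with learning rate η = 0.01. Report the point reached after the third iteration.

(-1.72501, 1.882384, -2.050126)

∇E = (8a - 3c, 2b, -3a + 2c)
Step 1: at (-2, 2, -2), ∇E = (-10, 4, 2) → (-2, 2, -2) − 0.01·(-10, 4, 2) = (-1.9, 1.96, -2.02)
Step 2: at (-1.9, 1.96, -2.02), ∇E = (-9.14, 3.92, 1.66) → (-1.9, 1.96, -2.02) − 0.01·(-9.14, 3.92, 1.66) = (-1.8086, 1.9208, -2.0366)
Step 3: at (-1.8086, 1.9208, -2.0366), ∇E = (-8.359, 3.8416, 1.3526) → (-1.8086, 1.9208, -2.0366) − 0.01·(-8.359, 3.8416, 1.3526) = (-1.72501, 1.882384, -2.050126)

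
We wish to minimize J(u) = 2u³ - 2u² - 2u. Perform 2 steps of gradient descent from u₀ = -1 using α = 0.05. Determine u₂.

-2.168

J′(u) = 6u² - 4u - 2
u₁ = -1 − 0.05·8 = -1.4
u₂ = -1.4 − 0.05·15.36 = -2.168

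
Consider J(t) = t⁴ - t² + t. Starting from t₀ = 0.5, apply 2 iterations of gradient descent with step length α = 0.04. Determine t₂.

0.46070528

J′(t) = 4t³ - 2t + 1
t₁ = 0.5 − 0.04·0.5 = 0.48
t₂ = 0.48 − 0.04·0.482368 = 0.46070528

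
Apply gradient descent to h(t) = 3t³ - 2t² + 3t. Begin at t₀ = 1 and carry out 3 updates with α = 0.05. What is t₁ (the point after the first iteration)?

0.6

h′(t) = 9t² - 4t + 3
t₁ = 1 − 0.05·8 = 0.6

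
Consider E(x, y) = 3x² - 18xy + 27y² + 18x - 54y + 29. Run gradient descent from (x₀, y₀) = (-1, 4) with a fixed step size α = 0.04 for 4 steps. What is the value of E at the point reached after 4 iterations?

4429.367168

∇E = (6x - 18y + 18, -18x + 54y - 54)
(x₁, y₁) = (-1, 4) − 0.04·(-60, 180) = (1.4, -3.2)
(x₂, y₂) = (1.4, -3.2) − 0.04·(84, -252) = (-1.96, 6.88)
(x₃, y₃) = (-1.96, 6.88) − 0.04·(-117.6, 352.8) = (2.744, -7.232)
(x₄, y₄) = (2.744, -7.232) − 0.04·(164.64, -493.92) = (-3.8416, 12.5248)
E(-3.8416, 12.5248) = 4429.367168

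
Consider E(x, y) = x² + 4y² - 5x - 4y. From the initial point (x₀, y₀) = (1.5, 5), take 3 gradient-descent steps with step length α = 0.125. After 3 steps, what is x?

∇E = (2x - 5, 8y - 4)
Step 1: at (1.5, 5), ∇E = (-2, 36) → (1.5, 5) − 0.125·(-2, 36) = (1.75, 0.5)
Step 2: at (1.75, 0.5), ∇E = (-1.5, 0) → (1.75, 0.5) − 0.125·(-1.5, 0) = (1.9375, 0.5)
Step 3: at (1.9375, 0.5), ∇E = (-1.125, 0) → (1.9375, 0.5) − 0.125·(-1.125, 0) = (2.078125, 0.5)
x = 2.078125

2.078125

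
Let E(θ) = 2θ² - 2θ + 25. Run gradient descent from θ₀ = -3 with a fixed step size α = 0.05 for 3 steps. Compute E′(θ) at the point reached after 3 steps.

-7.168

E′(θ) = 4θ - 2
θ₁ = -3 − 0.05·(-14) = -2.3
θ₂ = -2.3 − 0.05·(-11.2) = -1.74
θ₃ = -1.74 − 0.05·(-8.96) = -1.292
E′(θ) at (-1.292) = -7.168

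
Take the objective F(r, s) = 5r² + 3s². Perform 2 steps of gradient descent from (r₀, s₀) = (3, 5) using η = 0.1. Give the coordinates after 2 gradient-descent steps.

∇F = (10r, 6s)
Step 1: at (3, 5), ∇F = (30, 30) → (3, 5) − 0.1·(30, 30) = (0, 2)
Step 2: at (0, 2), ∇F = (0, 12) → (0, 2) − 0.1·(0, 12) = (0, 0.8)

(0, 0.8)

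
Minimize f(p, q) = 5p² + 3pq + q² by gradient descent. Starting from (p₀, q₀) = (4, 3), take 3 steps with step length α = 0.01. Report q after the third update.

∇f = (10p + 3q, 3p + 2q)
(p₁, q₁) = (4, 3) − 0.01·(49, 18) = (3.51, 2.82)
(p₂, q₂) = (3.51, 2.82) − 0.01·(43.56, 16.17) = (3.0744, 2.6583)
(p₃, q₃) = (3.0744, 2.6583) − 0.01·(38.7189, 14.5398) = (2.687211, 2.512902)
q = 2.512902

2.512902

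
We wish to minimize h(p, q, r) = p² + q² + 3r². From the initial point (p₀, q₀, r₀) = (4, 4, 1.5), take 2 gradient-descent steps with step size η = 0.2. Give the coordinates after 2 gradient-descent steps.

(1.44, 1.44, 0.06)

∇h = (2p, 2q, 6r)
(p₁, q₁, r₁) = (4, 4, 1.5) − 0.2·(8, 8, 9) = (2.4, 2.4, -0.3)
(p₂, q₂, r₂) = (2.4, 2.4, -0.3) − 0.2·(4.8, 4.8, -1.8) = (1.44, 1.44, 0.06)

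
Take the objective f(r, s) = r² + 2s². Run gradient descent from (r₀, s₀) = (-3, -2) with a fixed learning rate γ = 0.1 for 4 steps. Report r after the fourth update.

∇f = (2r, 4s)
Step 1: at (-3, -2), ∇f = (-6, -8) → (-3, -2) − 0.1·(-6, -8) = (-2.4, -1.2)
Step 2: at (-2.4, -1.2), ∇f = (-4.8, -4.8) → (-2.4, -1.2) − 0.1·(-4.8, -4.8) = (-1.92, -0.72)
Step 3: at (-1.92, -0.72), ∇f = (-3.84, -2.88) → (-1.92, -0.72) − 0.1·(-3.84, -2.88) = (-1.536, -0.432)
Step 4: at (-1.536, -0.432), ∇f = (-3.072, -1.728) → (-1.536, -0.432) − 0.1·(-3.072, -1.728) = (-1.2288, -0.2592)
r = -1.2288

-1.2288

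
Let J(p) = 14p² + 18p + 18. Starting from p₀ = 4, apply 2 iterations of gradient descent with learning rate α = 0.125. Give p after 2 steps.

J′(p) = 28p + 18
Step 1: J′(4) = 130; p₁ = 4 − 0.125·130 = -12.25
Step 2: J′(-12.25) = -325; p₂ = -12.25 − 0.125·(-325) = 28.375

28.375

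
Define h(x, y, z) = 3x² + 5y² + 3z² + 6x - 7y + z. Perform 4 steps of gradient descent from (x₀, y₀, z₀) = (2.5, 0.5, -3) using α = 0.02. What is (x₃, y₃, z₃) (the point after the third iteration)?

∇h = (6x + 6, 10y - 7, 6z + 1)
(x₁, y₁, z₁) = (2.5, 0.5, -3) − 0.02·(21, -2, -17) = (2.08, 0.54, -2.66)
(x₂, y₂, z₂) = (2.08, 0.54, -2.66) − 0.02·(18.48, -1.6, -14.96) = (1.7104, 0.572, -2.3608)
(x₃, y₃, z₃) = (1.7104, 0.572, -2.3608) − 0.02·(16.2624, -1.28, -13.1648) = (1.385152, 0.5976, -2.097504)

(1.385152, 0.5976, -2.097504)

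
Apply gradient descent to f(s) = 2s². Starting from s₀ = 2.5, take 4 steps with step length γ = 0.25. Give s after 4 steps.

0

f′(s) = 4s
s₁ = 2.5 − 0.25·10 = 0
s₂ = 0 − 0.25·0 = 0
s₃ = 0 − 0.25·0 = 0
s₄ = 0 − 0.25·0 = 0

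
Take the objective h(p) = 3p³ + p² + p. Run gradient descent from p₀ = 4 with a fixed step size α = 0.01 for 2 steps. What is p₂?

h′(p) = 9p² + 2p + 1
Step 1: h′(4) = 153; p₁ = 4 − 0.01·153 = 2.47
Step 2: h′(2.47) = 60.8481; p₂ = 2.47 − 0.01·60.8481 = 1.861519

1.861519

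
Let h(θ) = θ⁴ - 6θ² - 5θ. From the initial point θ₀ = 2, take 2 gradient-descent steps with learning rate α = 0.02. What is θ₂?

h′(θ) = 4θ³ - 12θ - 5
θ₁ = 2 − 0.02·3 = 1.94
θ₂ = 1.94 − 0.02·0.925536 = 1.92148928

1.92148928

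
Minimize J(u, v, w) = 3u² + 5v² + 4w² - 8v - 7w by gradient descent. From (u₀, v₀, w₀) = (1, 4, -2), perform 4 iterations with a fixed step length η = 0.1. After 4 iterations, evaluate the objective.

-6.26044928

∇J = (6u, 10v - 8, 8w - 7)
(u₁, v₁, w₁) = (1, 4, -2) − 0.1·(6, 32, -23) = (0.4, 0.8, 0.3)
(u₂, v₂, w₂) = (0.4, 0.8, 0.3) − 0.1·(2.4, 0, -4.6) = (0.16, 0.8, 0.76)
(u₃, v₃, w₃) = (0.16, 0.8, 0.76) − 0.1·(0.96, 0, -0.92) = (0.064, 0.8, 0.852)
(u₄, v₄, w₄) = (0.064, 0.8, 0.852) − 0.1·(0.384, 0, -0.184) = (0.0256, 0.8, 0.8704)
J(0.0256, 0.8, 0.8704) = -6.26044928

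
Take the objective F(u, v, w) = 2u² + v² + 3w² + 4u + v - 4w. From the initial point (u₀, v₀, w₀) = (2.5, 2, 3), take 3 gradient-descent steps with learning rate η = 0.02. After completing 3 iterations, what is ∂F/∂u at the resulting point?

∇F = (4u + 4, 2v + 1, 6w - 4)
Step 1: at (2.5, 2, 3), ∇F = (14, 5, 14) → (2.5, 2, 3) − 0.02·(14, 5, 14) = (2.22, 1.9, 2.72)
Step 2: at (2.22, 1.9, 2.72), ∇F = (12.88, 4.8, 12.32) → (2.22, 1.9, 2.72) − 0.02·(12.88, 4.8, 12.32) = (1.9624, 1.804, 2.4736)
Step 3: at (1.9624, 1.804, 2.4736), ∇F = (11.8496, 4.608, 10.8416) → (1.9624, 1.804, 2.4736) − 0.02·(11.8496, 4.608, 10.8416) = (1.725408, 1.71184, 2.256768)
∂F/∂u at (1.725408, 1.71184, 2.256768) = 10.901632

10.901632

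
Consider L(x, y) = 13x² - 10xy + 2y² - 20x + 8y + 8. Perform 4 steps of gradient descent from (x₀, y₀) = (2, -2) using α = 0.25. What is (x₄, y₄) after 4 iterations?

∇L = (26x - 10y - 20, -10x + 4y + 8)
(x₁, y₁) = (2, -2) − 0.25·(52, -20) = (-11, 3)
(x₂, y₂) = (-11, 3) − 0.25·(-336, 130) = (73, -29.5)
(x₃, y₃) = (73, -29.5) − 0.25·(2173, -840) = (-470.25, 180.5)
(x₄, y₄) = (-470.25, 180.5) − 0.25·(-14051.5, 5432.5) = (3042.625, -1177.625)

(3042.625, -1177.625)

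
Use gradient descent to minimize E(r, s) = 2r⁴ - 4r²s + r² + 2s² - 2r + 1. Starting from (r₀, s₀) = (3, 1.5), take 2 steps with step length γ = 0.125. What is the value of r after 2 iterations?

∇E = (8r³ - 8rs + 2r - 2, -4r² + 4s)
(r₁, s₁) = (3, 1.5) − 0.125·(184, -30) = (-20, 5.25)
(r₂, s₂) = (-20, 5.25) − 0.125·(-63202, -1579) = (7880.25, 202.625)
r = 7880.25

7880.25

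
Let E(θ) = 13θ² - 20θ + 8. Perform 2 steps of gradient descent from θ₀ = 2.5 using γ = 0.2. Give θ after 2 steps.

E′(θ) = 26θ - 20
Step 1: E′(2.5) = 45; θ₁ = 2.5 − 0.2·45 = -6.5
Step 2: E′(-6.5) = -189; θ₂ = -6.5 − 0.2·(-189) = 31.3

31.3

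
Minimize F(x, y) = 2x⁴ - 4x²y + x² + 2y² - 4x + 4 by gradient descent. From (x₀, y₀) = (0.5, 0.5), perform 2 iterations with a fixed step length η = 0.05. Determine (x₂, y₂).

∇F = (8x³ - 8xy + 2x - 4, -4x² + 4y)
(x₁, y₁) = (0.5, 0.5) − 0.05·(-4, 1) = (0.7, 0.45)
(x₂, y₂) = (0.7, 0.45) − 0.05·(-2.376, -0.16) = (0.8188, 0.458)

(0.8188, 0.458)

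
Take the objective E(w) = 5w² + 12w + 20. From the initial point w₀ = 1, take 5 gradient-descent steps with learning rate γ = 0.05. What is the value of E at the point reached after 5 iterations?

12.8236328125

E′(w) = 10w + 12
Step 1: E′(1) = 22; w₁ = 1 − 0.05·22 = -0.1
Step 2: E′(-0.1) = 11; w₂ = -0.1 − 0.05·11 = -0.65
Step 3: E′(-0.65) = 5.5; w₃ = -0.65 − 0.05·5.5 = -0.925
Step 4: E′(-0.925) = 2.75; w₄ = -0.925 − 0.05·2.75 = -1.0625
Step 5: E′(-1.0625) = 1.375; w₅ = -1.0625 − 0.05·1.375 = -1.13125
E(-1.13125) = 12.8236328125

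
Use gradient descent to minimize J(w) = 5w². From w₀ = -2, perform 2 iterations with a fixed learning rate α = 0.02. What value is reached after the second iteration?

-1.28

J′(w) = 10w
w₁ = -2 − 0.02·(-20) = -1.6
w₂ = -1.6 − 0.02·(-16) = -1.28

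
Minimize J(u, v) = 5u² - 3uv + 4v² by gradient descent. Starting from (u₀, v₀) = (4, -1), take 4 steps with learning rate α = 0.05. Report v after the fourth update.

0.25876875

∇J = (10u - 3v, -3u + 8v)
(u₁, v₁) = (4, -1) − 0.05·(43, -20) = (1.85, 0)
(u₂, v₂) = (1.85, 0) − 0.05·(18.5, -5.55) = (0.925, 0.2775)
(u₃, v₃) = (0.925, 0.2775) − 0.05·(8.4175, -0.555) = (0.504125, 0.30525)
(u₄, v₄) = (0.504125, 0.30525) − 0.05·(4.1255, 0.929625) = (0.29785, 0.25876875)
v = 0.25876875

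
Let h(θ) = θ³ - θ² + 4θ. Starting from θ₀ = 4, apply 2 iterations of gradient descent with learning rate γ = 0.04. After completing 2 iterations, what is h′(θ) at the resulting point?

8.923645919232

h′(θ) = 3θ² - 2θ + 4
Step 1: h′(4) = 44; θ₁ = 4 − 0.04·44 = 2.24
Step 2: h′(2.24) = 14.5728; θ₂ = 2.24 − 0.04·14.5728 = 1.657088
h′(θ) at (1.657088) = 8.923645919232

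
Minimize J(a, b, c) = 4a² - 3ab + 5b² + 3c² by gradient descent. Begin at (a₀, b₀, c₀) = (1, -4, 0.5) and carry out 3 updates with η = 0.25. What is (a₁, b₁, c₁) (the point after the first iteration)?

∇J = (8a - 3b, -3a + 10b, 6c)
(a₁, b₁, c₁) = (1, -4, 0.5) − 0.25·(20, -43, 3) = (-4, 6.75, -0.25)

(-4, 6.75, -0.25)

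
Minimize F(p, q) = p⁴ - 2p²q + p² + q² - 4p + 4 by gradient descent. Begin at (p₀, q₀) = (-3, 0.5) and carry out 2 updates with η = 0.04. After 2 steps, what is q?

1.260832

∇F = (4p³ - 4pq + 2p - 4, -2p² + 2q)
Step 1: at (-3, 0.5), ∇F = (-112, -17) → (-3, 0.5) − 0.04·(-112, -17) = (1.48, 1.18)
Step 2: at (1.48, 1.18), ∇F = (4.941568, -2.0208) → (1.48, 1.18) − 0.04·(4.941568, -2.0208) = (1.28233728, 1.260832)
q = 1.260832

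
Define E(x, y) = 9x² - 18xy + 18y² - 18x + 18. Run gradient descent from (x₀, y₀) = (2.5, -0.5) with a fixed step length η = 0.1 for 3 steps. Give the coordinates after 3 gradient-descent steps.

(-39.404, 67.972)

∇E = (18x - 18y - 18, -18x + 36y)
Step 1: at (2.5, -0.5), ∇E = (36, -63) → (2.5, -0.5) − 0.1·(36, -63) = (-1.1, 5.8)
Step 2: at (-1.1, 5.8), ∇E = (-142.2, 228.6) → (-1.1, 5.8) − 0.1·(-142.2, 228.6) = (13.12, -17.06)
Step 3: at (13.12, -17.06), ∇E = (525.24, -850.32) → (13.12, -17.06) − 0.1·(525.24, -850.32) = (-39.404, 67.972)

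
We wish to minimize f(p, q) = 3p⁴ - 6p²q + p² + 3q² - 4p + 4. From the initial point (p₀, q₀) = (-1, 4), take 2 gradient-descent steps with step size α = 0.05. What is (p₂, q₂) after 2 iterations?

∇f = (12p³ - 12pq + 2p - 4, -6p² + 6q)
Step 1: at (-1, 4), ∇f = (30, 18) → (-1, 4) − 0.05·(30, 18) = (-2.5, 3.1)
Step 2: at (-2.5, 3.1), ∇f = (-103.5, -18.9) → (-2.5, 3.1) − 0.05·(-103.5, -18.9) = (2.675, 4.045)

(2.675, 4.045)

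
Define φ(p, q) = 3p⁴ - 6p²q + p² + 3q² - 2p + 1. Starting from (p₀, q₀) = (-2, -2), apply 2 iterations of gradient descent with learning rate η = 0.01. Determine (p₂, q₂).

(-0.3566, -1.5266)

∇φ = (12p³ - 12pq + 2p - 2, -6p² + 6q)
Step 1: at (-2, -2), ∇φ = (-150, -36) → (-2, -2) − 0.01·(-150, -36) = (-0.5, -1.64)
Step 2: at (-0.5, -1.64), ∇φ = (-14.34, -11.34) → (-0.5, -1.64) − 0.01·(-14.34, -11.34) = (-0.3566, -1.5266)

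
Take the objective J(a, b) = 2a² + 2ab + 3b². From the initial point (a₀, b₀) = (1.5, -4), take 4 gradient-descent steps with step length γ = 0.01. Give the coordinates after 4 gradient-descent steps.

∇J = (4a + 2b, 2a + 6b)
Step 1: at (1.5, -4), ∇J = (-2, -21) → (1.5, -4) − 0.01·(-2, -21) = (1.52, -3.79)
Step 2: at (1.52, -3.79), ∇J = (-1.5, -19.7) → (1.52, -3.79) − 0.01·(-1.5, -19.7) = (1.535, -3.593)
Step 3: at (1.535, -3.593), ∇J = (-1.046, -18.488) → (1.535, -3.593) − 0.01·(-1.046, -18.488) = (1.54546, -3.40812)
Step 4: at (1.54546, -3.40812), ∇J = (-0.6344, -17.3578) → (1.54546, -3.40812) − 0.01·(-0.6344, -17.3578) = (1.551804, -3.234542)

(1.551804, -3.234542)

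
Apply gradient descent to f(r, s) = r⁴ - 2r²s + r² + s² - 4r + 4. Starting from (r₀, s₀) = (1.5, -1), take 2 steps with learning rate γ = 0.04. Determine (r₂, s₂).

(0.69897984, -0.634592)

∇f = (4r³ - 4rs + 2r - 4, -2r² + 2s)
(r₁, s₁) = (1.5, -1) − 0.04·(18.5, -6.5) = (0.76, -0.74)
(r₂, s₂) = (0.76, -0.74) − 0.04·(1.525504, -2.6352) = (0.69897984, -0.634592)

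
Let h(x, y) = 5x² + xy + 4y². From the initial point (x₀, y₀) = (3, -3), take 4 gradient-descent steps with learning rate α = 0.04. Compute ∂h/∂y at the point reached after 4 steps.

∇h = (10x + y, x + 8y)
(x₁, y₁) = (3, -3) − 0.04·(27, -21) = (1.92, -2.16)
(x₂, y₂) = (1.92, -2.16) − 0.04·(17.04, -15.36) = (1.2384, -1.5456)
(x₃, y₃) = (1.2384, -1.5456) − 0.04·(10.8384, -11.1264) = (0.804864, -1.100544)
(x₄, y₄) = (0.804864, -1.100544) − 0.04·(6.948096, -7.999488) = (0.52694016, -0.78056448)
∂h/∂y at (0.52694016, -0.78056448) = -5.71757568

-5.71757568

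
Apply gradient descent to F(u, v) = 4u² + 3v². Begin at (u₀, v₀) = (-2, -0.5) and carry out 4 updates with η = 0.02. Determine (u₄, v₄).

(-0.99574272, -0.29984768)

∇F = (8u, 6v)
Step 1: at (-2, -0.5), ∇F = (-16, -3) → (-2, -0.5) − 0.02·(-16, -3) = (-1.68, -0.44)
Step 2: at (-1.68, -0.44), ∇F = (-13.44, -2.64) → (-1.68, -0.44) − 0.02·(-13.44, -2.64) = (-1.4112, -0.3872)
Step 3: at (-1.4112, -0.3872), ∇F = (-11.2896, -2.3232) → (-1.4112, -0.3872) − 0.02·(-11.2896, -2.3232) = (-1.185408, -0.340736)
Step 4: at (-1.185408, -0.340736), ∇F = (-9.483264, -2.044416) → (-1.185408, -0.340736) − 0.02·(-9.483264, -2.044416) = (-0.99574272, -0.29984768)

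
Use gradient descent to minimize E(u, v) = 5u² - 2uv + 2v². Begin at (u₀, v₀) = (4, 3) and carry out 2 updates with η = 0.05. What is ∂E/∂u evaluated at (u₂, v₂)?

∇E = (10u - 2v, -2u + 4v)
(u₁, v₁) = (4, 3) − 0.05·(34, 4) = (2.3, 2.8)
(u₂, v₂) = (2.3, 2.8) − 0.05·(17.4, 6.6) = (1.43, 2.47)
∂E/∂u at (1.43, 2.47) = 9.36

9.36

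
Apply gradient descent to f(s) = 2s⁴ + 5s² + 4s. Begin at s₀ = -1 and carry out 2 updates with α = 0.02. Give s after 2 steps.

f′(s) = 8s³ + 10s + 4
s₁ = -1 − 0.02·(-14) = -0.72
s₂ = -0.72 − 0.02·(-6.185984) = -0.59628032

-0.59628032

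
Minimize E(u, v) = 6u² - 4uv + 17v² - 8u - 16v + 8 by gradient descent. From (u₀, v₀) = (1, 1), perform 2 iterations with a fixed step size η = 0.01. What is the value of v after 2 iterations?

∇E = (12u - 4v - 8, -4u + 34v - 16)
Step 1: at (1, 1), ∇E = (0, 14) → (1, 1) − 0.01·(0, 14) = (1, 0.86)
Step 2: at (1, 0.86), ∇E = (0.56, 9.24) → (1, 0.86) − 0.01·(0.56, 9.24) = (0.9944, 0.7676)
v = 0.7676

0.7676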